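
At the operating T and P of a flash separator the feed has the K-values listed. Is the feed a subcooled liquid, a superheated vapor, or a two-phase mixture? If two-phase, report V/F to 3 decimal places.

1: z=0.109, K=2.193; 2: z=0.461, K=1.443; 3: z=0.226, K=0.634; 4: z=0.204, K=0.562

ΣzᵢKᵢ = 1.162; Σzᵢ/Kᵢ = 1.089.
Both exceed 1, so a two-phase solution exists.
Rachford–Rice: g(ψ) = Σ zᵢ(Kᵢ−1)/(1+ψ(Kᵢ−1)) = 0.
Iterate (Newton) starting at ψ = 0.5:
  ψ = 0.500: g = 0.0330, g' = -0.231 → ψ = 0.643
Converged at ψ = 0.643.

two-phase, V/F = 0.643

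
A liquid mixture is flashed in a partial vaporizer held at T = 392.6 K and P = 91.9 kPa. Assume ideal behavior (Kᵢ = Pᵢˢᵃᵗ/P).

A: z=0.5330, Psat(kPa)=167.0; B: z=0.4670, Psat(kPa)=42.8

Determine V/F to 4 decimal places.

Raoult's law: Kᵢ = Pᵢˢᵃᵗ/P = Pᵢˢᵃᵗ/91.9.
  K_A = 167.0/91.9 = 1.817193, K_B = 42.8/91.9 = 0.465724
Rachford–Rice: g(V/F) = Σ zᵢ(Kᵢ−1)/(1+V/F(Kᵢ−1)) = 0.
Feasibility: ΣzᵢKᵢ = 1.1861, Σzᵢ/Kᵢ = 1.2961 — both > 1, two phases present.
Binary case is linear: z₁(K₁−1)(1+V/F(K₂−1)) + z₂(K₂−1)(1+V/F(K₁−1)) = 0
⇒ V/F = [z₁(K₁−1)+z₂(K₂−1)] / [−(K₁−1)(K₂−1)] = 0.18606/0.43661 = 0.4261

V/F = 0.4261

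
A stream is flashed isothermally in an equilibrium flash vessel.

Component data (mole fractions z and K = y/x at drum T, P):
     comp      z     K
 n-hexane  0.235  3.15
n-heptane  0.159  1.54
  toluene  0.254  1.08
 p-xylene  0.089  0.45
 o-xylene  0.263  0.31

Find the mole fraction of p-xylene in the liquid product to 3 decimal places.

x_p-xylene = 0.121

Material balance + equilibrium reduce to Σ zᵢ(Kᵢ−1)/(1+β(Kᵢ−1)) = 0.
Check two-phase: ΣzᵢKᵢ = 1.381 > 1 and Σzᵢ/Kᵢ = 1.459 > 1, so g(0) = 0.381 > 0 and g(1) = -0.459 < 0.
Newton iteration, β⁰ = 0.44:
  β = 0.440: g = 0.0235, g' = -0.624 → β = 0.478
Converged at β = 0.478.
Compositions from xᵢ = zᵢ/(1+β(Kᵢ−1)), yᵢ = Kᵢxᵢ:
  n-hexane: x = 0.116, y = 0.365
  n-heptane: x = 0.126, y = 0.195
  toluene: x = 0.245, y = 0.264
  p-xylene: x = 0.121, y = 0.054
  o-xylene: x = 0.392, y = 0.122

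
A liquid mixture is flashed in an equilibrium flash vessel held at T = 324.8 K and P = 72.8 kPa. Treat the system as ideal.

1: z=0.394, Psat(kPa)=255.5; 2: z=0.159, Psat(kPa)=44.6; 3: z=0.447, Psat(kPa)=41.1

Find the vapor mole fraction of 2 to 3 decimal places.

y_2 = 0.133

Raoult's law: Kᵢ = Pᵢˢᵃᵗ/P = Pᵢˢᵃᵗ/72.8.
  K_1 = 255.5/72.8 = 3.50962, K_2 = 44.6/72.8 = 0.61264, K_3 = 41.1/72.8 = 0.56456
Iterate (Newton) starting at V/F = 0.5:
  V/F = 0.500: g = 0.1133, g' = -0.663 → V/F = 0.671
  V/F = 0.671: g = 0.0103, g' = -0.557 → V/F = 0.689
Converged at V/F = 0.689.
Compositions from xᵢ = zᵢ/(1+V/F(Kᵢ−1)), yᵢ = Kᵢxᵢ:
  1: x = 0.144, y = 0.506
  2: x = 0.217, y = 0.133
  3: x = 0.639, y = 0.361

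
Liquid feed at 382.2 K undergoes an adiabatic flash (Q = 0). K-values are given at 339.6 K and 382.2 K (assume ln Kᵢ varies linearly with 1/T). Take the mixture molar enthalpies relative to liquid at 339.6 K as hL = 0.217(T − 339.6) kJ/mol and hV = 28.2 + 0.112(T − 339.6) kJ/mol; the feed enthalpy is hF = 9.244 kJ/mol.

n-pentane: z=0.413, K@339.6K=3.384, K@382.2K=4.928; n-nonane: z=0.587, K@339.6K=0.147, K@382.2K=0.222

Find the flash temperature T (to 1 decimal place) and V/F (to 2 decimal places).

Adiabatic flash: solve Rachford–Rice at each trial T, then check hF = ψ·hV(T) + (1−ψ)·hL(T).
  T = 339.6 K: K = (3.384, 0.147), RR gives ψ = 0.238, H_out = 6.710 kJ/mol
  T = 382.2 K: K = (4.928, 0.222), RR gives ψ = 0.381, H_out = 18.294 kJ/mol
  T = 360.9 K: K = (4.129, 0.183), RR gives ψ = 0.318, H_out = 12.874 kJ/mol
  T = 350.2 K: K = (3.748, 0.164), RR gives ψ = 0.281, H_out = 9.902 kJ/mol
  T = 344.9 K: K = (3.564, 0.156), RR gives ψ = 0.260, H_out = 8.342 kJ/mol
  T = 347.5 K: K = (3.654, 0.160), RR gives ψ = 0.270, H_out = 9.115 kJ/mol
  T = 348.9 K: K = (3.702, 0.162), RR gives ψ = 0.276, H_out = 9.525 kJ/mol
Linear interpolation between T = 347.5 (H_out = 9.115) and T = 348.9 (H_out = 9.525) on hF = 9.244 gives T ≈ 347.9 K, at which ψ = 0.27.

T = 347.9 K, V/F = 0.27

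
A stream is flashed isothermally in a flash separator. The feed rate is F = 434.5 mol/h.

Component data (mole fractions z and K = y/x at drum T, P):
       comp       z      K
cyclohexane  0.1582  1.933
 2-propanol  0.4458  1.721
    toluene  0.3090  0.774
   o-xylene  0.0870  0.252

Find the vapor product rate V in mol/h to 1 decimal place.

V = 382.5 mol/h

Newton–Raphson from ψ = 0.5:
  ψ = 0.5000: g = 0.15422, g' = -0.3335 → ψ = 0.9624
  ψ = 0.9624: g = -0.05403, g' = -0.7651 → ψ = 0.8918
  ψ = 0.8918: g = -0.00671, g' = -0.5907 → ψ = 0.8804
  ψ = 0.8804: g = -0.00012, g' = -0.5703 → ψ = 0.8802
Converged at ψ = 0.8802.
Then V = ψ·F = 0.8802·434.5 = 382.5 mol/h and L = F − V = 52.0 mol/h.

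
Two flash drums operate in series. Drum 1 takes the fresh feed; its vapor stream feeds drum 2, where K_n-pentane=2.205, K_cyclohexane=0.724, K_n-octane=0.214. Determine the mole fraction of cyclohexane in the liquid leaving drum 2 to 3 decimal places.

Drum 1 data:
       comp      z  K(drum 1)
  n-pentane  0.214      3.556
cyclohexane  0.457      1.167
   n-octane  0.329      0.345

Drum 1:
Newton–Raphson from ψ₁ = 0.5:
  ψ₁ = 0.500: g = -0.0099, g' = -0.592 → ψ₁ = 0.483
Converged at ψ₁ = 0.483.
Drum-1 compositions:
  n-pentane: x = 0.096, y = 0.340
  cyclohexane: x = 0.423, y = 0.493
  n-octane: x = 0.481, y = 0.166
Drum-2 feed = drum-1 vapor: z₂ = (0.3404, 0.4935, 0.1661).
Drum 2:
Iterate (Newton) starting at ψ₂ = 0.5:
  ψ₂ = 0.500: g = -0.1171, g' = -0.522 → ψ₂ = 0.276
  ψ₂ = 0.276: g = -0.0061, g' = -0.490 → ψ₂ = 0.263
Converged at ψ₂ = 0.263.
  n-pentane: x = 0.258, y = 0.570
  cyclohexane: x = 0.532, y = 0.385
  n-octane: x = 0.209, y = 0.045

x_cyclohexane (drum 2) = 0.532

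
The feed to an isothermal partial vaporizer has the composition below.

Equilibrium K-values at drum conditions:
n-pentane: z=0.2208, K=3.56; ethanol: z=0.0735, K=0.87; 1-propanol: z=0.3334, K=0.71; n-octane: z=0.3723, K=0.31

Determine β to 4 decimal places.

β = 0.1611

Iterate (Newton) starting at β = 0.47:
  β = 0.4700: g = -0.24574, g' = -0.7253 → β = 0.1312
  β = 0.1312: g = 0.03044, g' = -1.0568 → β = 0.1600
  β = 0.1600: g = 0.00108, g' = -0.9844 → β = 0.1611
Converged at β = 0.1611.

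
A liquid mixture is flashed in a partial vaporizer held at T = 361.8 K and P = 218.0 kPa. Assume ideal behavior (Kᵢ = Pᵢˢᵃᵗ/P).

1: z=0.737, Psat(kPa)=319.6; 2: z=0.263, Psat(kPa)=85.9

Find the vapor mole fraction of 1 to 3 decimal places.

y_1 = 0.829

Raoult's law: Kᵢ = Pᵢˢᵃᵗ/P = Pᵢˢᵃᵗ/218.0.
  K_1 = 319.6/218.0 = 1.46606, K_2 = 85.9/218.0 = 0.39404
Material balance + equilibrium reduce to Σ zᵢ(Kᵢ−1)/(1+ψ(Kᵢ−1)) = 0.
g(0) = ΣzᵢKᵢ − 1 = 0.184 and g(1) = 1 − Σzᵢ/Kᵢ = -0.170, so a root lies in (0, 1).
Iterate (Newton) starting at ψ = 0.5:
  ψ = 0.500: g = 0.0499, g' = -0.304 → ψ = 0.664
  ψ = 0.664: g = -0.0044, g' = -0.364 → ψ = 0.652
Converged at ψ = 0.652.
Compositions from xᵢ = zᵢ/(1+ψ(Kᵢ−1)), yᵢ = Kᵢxᵢ:
  1: x = 0.565, y = 0.829
  2: x = 0.435, y = 0.171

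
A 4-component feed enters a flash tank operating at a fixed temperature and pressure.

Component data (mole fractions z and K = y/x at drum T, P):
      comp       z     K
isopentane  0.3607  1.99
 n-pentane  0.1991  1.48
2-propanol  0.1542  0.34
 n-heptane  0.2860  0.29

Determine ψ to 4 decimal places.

ψ = 0.2549

Newton iteration, ψ⁰ = 0.5:
  ψ = 0.5000: g = -0.15079, g' = -0.6842 → ψ = 0.2796
  ψ = 0.2796: g = -0.01422, g' = -0.5780 → ψ = 0.2550
  ψ = 0.2550: g = -0.00005, g' = -0.5739 → ψ = 0.2549
Converged at ψ = 0.2549.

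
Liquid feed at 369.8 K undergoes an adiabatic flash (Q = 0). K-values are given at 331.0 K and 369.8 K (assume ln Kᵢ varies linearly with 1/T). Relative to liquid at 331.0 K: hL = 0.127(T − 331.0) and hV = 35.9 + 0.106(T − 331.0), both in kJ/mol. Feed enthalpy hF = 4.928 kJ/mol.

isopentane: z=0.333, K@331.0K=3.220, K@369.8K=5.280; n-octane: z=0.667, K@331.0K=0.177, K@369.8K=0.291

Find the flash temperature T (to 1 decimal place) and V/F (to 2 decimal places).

T = 334.1 K, V/F = 0.13

Adiabatic flash: solve Rachford–Rice at each trial T, then check hF = ψ·hV(T) + (1−ψ)·hL(T).
  T = 331.0 K: K = (3.220, 0.177), RR gives ψ = 0.104, H_out = 3.740 kJ/mol
  T = 369.8 K: K = (5.280, 0.291), RR gives ψ = 0.314, H_out = 15.939 kJ/mol
  T = 350.4 K: K = (4.180, 0.230), RR gives ψ = 0.223, H_out = 10.371 kJ/mol
  T = 340.7 K: K = (3.682, 0.203), RR gives ψ = 0.169, H_out = 7.262 kJ/mol
  T = 335.9 K: K = (3.449, 0.190), RR gives ψ = 0.139, H_out = 5.584 kJ/mol
  T = 333.4 K: K = (3.331, 0.183), RR gives ψ = 0.122, H_out = 4.662 kJ/mol
  T = 334.6 K: K = (3.388, 0.186), RR gives ψ = 0.130, H_out = 5.109 kJ/mol
Linear interpolation between T = 333.4 (H_out = 4.662) and T = 334.6 (H_out = 5.109) on hF = 4.928 gives T ≈ 334.1 K, at which ψ = 0.13.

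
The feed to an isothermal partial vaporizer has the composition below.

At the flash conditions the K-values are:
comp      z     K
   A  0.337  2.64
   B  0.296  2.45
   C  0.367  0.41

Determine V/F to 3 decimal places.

V/F = 0.836

Rachford–Rice: g(V/F) = Σ zᵢ(Kᵢ−1)/(1+V/F(Kᵢ−1)) = 0.
Check two-phase: ΣzᵢKᵢ = 1.765 > 1 and Σzᵢ/Kᵢ = 1.144 > 1, so g(0) = 0.765 > 0 and g(1) = -0.144 < 0.
Iterate (Newton) starting at V/F = 0.66:
  V/F = 0.660: g = 0.1301, g' = -0.714 → V/F = 0.842
  V/F = 0.842: g = -0.0050, g' = -0.791 → V/F = 0.836
Converged at V/F = 0.836.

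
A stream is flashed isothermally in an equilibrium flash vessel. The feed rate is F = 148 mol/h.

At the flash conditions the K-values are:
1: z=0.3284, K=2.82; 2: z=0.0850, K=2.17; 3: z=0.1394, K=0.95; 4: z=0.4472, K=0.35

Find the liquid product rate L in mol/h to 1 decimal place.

L = 86.1 mol/h

Newton iteration, ψ⁰ = 0.48:
  ψ = 0.4800: g = -0.04695, g' = -0.7571 → ψ = 0.4180
Converged at ψ = 0.4180.
Then V = ψ·F = 0.4180·148 = 61.9 mol/h and L = F − V = 86.1 mol/h.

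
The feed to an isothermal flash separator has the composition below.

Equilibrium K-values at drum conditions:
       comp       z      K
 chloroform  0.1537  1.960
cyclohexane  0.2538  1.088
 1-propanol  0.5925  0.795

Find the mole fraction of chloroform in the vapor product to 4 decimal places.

y_chloroform = 0.2236

Material balance + equilibrium reduce to Σ zᵢ(Kᵢ−1)/(1+V/F(Kᵢ−1)) = 0.
Check two-phase: ΣzᵢKᵢ = 1.0484 > 1 and Σzᵢ/Kᵢ = 1.0570 > 1, so g(0) = 0.0484 > 0 and g(1) = -0.0570 < 0.
Newton–Raphson from V/F = 0.5:
  V/F = 0.5000: g = -0.01424, g' = -0.0974 → V/F = 0.3537
  V/F = 0.3537: g = 0.00085, g' = -0.1097 → V/F = 0.3615
Converged at V/F = 0.3615.
Compositions from xᵢ = zᵢ/(1+V/F(Kᵢ−1)), yᵢ = Kᵢxᵢ:
  chloroform: x = 0.1141, y = 0.2236
  cyclohexane: x = 0.2460, y = 0.2676
  1-propanol: x = 0.6399, y = 0.5087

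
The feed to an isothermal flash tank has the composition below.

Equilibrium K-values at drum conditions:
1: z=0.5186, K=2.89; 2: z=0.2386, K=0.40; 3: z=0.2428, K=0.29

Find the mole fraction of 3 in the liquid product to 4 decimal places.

x_3 = 0.3908

Let ψ = V/F and solve Σ zᵢ(Kᵢ−1)/(1+ψ(Kᵢ−1)) = 0.
Feasibility: ΣzᵢKᵢ = 1.6646, Σzᵢ/Kᵢ = 1.6132 — both > 1, two phases present.
Newton iteration, ψ⁰ = 0.62:
  ψ = 0.6200: g = -0.08460, g' = -1.0011 → ψ = 0.5355
  ψ = 0.5355: g = -0.00194, g' = -0.9627 → ψ = 0.5335
Converged at ψ = 0.5335.
Compositions from xᵢ = zᵢ/(1+ψ(Kᵢ−1)), yᵢ = Kᵢxᵢ:
  1: x = 0.2582, y = 0.7463
  2: x = 0.3509, y = 0.1404
  3: x = 0.3908, y = 0.1133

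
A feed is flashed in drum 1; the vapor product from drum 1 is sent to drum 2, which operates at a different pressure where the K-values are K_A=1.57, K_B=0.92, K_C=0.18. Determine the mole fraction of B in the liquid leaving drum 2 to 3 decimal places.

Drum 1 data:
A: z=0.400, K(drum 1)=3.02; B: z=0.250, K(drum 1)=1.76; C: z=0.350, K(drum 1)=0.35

x_B (drum 2) = 0.284

Drum 1:
Rachford–Rice: g(ψ₁) = Σ zᵢ(Kᵢ−1)/(1+ψ₁(Kᵢ−1)) = 0.
Feasibility: ΣzᵢKᵢ = 1.771, Σzᵢ/Kᵢ = 1.274 — both > 1, two phases present.
Iterate (Newton) starting at ψ₁ = 0.36:
  ψ₁ = 0.360: g = 0.3200, g' = -0.888 → ψ₁ = 0.720
  ψ₁ = 0.720: g = 0.0241, g' = -0.854 → ψ₁ = 0.749
  ψ₁ = 0.749: g = -0.0003, g' = -0.878 → ψ₁ = 0.748
Converged at ψ₁ = 0.748.
Drum-1 compositions:
  A: x = 0.159, y = 0.481
  B: x = 0.159, y = 0.281
  C: x = 0.681, y = 0.238
Drum-2 feed = drum-1 vapor: z₂ = (0.4810, 0.2805, 0.2385).
Drum 2:
Let ψ₂ = V/F and solve Σ zᵢ(Kᵢ−1)/(1+ψ₂(Kᵢ−1)) = 0.
Feasibility: ΣzᵢKᵢ = 1.056, Σzᵢ/Kᵢ = 1.936 — both > 1, two phases present.
Newton iteration, ψ₂⁰ = 0.59:
  ψ₂ = 0.590: g = -0.1972, g' = -0.691 → ψ₂ = 0.305
  ψ₂ = 0.305: g = -0.0501, g' = -0.400 → ψ₂ = 0.180
  ψ₂ = 0.180: g = -0.0034, g' = -0.351 → ψ₂ = 0.170
Converged at ψ₂ = 0.170.
  A: x = 0.439, y = 0.689
  B: x = 0.284, y = 0.262
  C: x = 0.277, y = 0.050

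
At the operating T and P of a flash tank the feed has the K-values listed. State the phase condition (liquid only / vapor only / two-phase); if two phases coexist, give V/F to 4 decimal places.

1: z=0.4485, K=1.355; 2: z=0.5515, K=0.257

liquid only

ΣzᵢKᵢ = 0.7495; Σzᵢ/Kᵢ = 2.4769.
Since ΣzᵢKᵢ < 1 the mixture is below its bubble point — single liquid phase.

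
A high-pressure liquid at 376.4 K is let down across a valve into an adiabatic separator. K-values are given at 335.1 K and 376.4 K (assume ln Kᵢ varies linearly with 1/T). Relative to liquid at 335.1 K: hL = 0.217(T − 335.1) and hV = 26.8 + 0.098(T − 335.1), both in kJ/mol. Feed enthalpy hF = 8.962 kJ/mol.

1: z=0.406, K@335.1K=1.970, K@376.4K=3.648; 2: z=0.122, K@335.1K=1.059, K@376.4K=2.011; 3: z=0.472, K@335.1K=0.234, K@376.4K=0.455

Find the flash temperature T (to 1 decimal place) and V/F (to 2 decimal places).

Adiabatic flash: solve Rachford–Rice at each trial T, then check hF = ψ·hV(T) + (1−ψ)·hL(T).
  T = 335.1 K: K = (1.970, 1.059, 0.234), RR gives ψ = 0.061, H_out = 1.623 kJ/mol
  T = 376.4 K: K = (3.648, 2.011, 0.455), RR gives ψ = 0.744, H_out = 25.235 kJ/mol
  T = 355.8 K: K = (2.731, 1.488, 0.333), RR gives ψ = 0.443, H_out = 15.267 kJ/mol
  T = 345.5 K: K = (2.333, 1.263, 0.281), RR gives ψ = 0.279, H_out = 9.377 kJ/mol
  T = 340.3 K: K = (2.147, 1.158, 0.257), RR gives ψ = 0.179, H_out = 5.825 kJ/mol
  T = 342.9 K: K = (2.238, 1.210, 0.269), RR gives ψ = 0.231, H_out = 7.667 kJ/mol
  T = 344.2 K: K = (2.285, 1.236, 0.275), RR gives ψ = 0.255, H_out = 8.537 kJ/mol
Linear interpolation between T = 344.2 (H_out = 8.537) and T = 345.5 (H_out = 9.377) on hF = 8.962 gives T ≈ 344.9 K, at which ψ = 0.27.

T = 344.9 K, V/F = 0.27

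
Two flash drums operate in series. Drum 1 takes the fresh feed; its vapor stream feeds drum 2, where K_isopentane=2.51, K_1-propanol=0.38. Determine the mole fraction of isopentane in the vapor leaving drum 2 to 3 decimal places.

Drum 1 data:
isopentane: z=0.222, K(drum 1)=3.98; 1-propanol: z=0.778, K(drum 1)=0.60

Drum 1:
Binary case is linear: z₁(K₁−1)(1+ψ₁(K₂−1)) + z₂(K₂−1)(1+ψ₁(K₁−1)) = 0
⇒ ψ₁ = [z₁(K₁−1)+z₂(K₂−1)] / [−(K₁−1)(K₂−1)] = 0.3504/1.1920 = 0.294
Drum-1 compositions:
  isopentane: x = 0.118, y = 0.471
  1-propanol: x = 0.882, y = 0.529
Drum-2 feed = drum-1 vapor: z₂ = (0.4710, 0.5290).
Drum 2:
Material balance + equilibrium reduce to Σ zᵢ(Kᵢ−1)/(1+ψ₂(Kᵢ−1)) = 0.
Check two-phase: ΣzᵢKᵢ = 1.383 > 1 and Σzᵢ/Kᵢ = 1.580 > 1, so g(0) = 0.383 > 0 and g(1) = -0.580 < 0.
Iterate (Newton) starting at ψ₂ = 0.5:
  ψ₂ = 0.500: g = -0.0701, g' = -0.776 → ψ₂ = 0.410
  ψ₂ = 0.410: g = -0.0002, g' = -0.775 → ψ₂ = 0.409
Converged at ψ₂ = 0.409.
  isopentane: x = 0.291, y = 0.731
  1-propanol: x = 0.709, y = 0.269

y_isopentane (drum 2) = 0.731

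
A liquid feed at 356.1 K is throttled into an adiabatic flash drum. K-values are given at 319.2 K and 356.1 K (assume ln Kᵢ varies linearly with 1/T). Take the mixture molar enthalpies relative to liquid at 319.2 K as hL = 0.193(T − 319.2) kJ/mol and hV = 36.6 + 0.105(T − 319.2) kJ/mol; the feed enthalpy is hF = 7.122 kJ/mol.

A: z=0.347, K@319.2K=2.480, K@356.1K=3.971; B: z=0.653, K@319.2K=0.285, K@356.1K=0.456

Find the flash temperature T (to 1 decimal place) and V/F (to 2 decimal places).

Adiabatic flash: solve Rachford–Rice at each trial T, then check hF = ψ·hV(T) + (1−ψ)·hL(T).
  T = 319.2 K: K = (2.480, 0.285), RR gives ψ = 0.044, H_out = 1.614 kJ/mol
  T = 356.1 K: K = (3.971, 0.456), RR gives ψ = 0.418, H_out = 21.066 kJ/mol
  T = 337.6 K: K = (3.177, 0.365), RR gives ψ = 0.246, H_out = 12.171 kJ/mol
  T = 328.4 K: K = (2.817, 0.324), RR gives ψ = 0.154, H_out = 7.272 kJ/mol
  T = 323.8 K: K = (2.645, 0.304), RR gives ψ = 0.102, H_out = 4.567 kJ/mol
  T = 326.1 K: K = (2.730, 0.314), RR gives ψ = 0.128, H_out = 5.946 kJ/mol
Linear interpolation between T = 326.1 (H_out = 5.946) and T = 328.4 (H_out = 7.272) on hF = 7.122 gives T ≈ 328.1 K, at which ψ = 0.15.

T = 328.1 K, V/F = 0.15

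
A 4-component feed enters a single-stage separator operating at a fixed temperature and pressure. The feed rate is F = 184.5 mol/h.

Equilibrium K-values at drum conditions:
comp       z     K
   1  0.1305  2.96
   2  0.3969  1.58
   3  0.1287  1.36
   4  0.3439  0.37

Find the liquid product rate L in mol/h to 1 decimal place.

L = 81.4 mol/h

Let β = V/F and solve Σ zᵢ(Kᵢ−1)/(1+β(Kᵢ−1)) = 0.
Check two-phase: ΣzᵢKᵢ = 1.3157 > 1 and Σzᵢ/Kᵢ = 1.3194 > 1, so g(0) = 0.3157 > 0 and g(1) = -0.3194 < 0.
Iterate (Newton) starting at β = 0.5:
  β = 0.5000: g = 0.03061, g' = -0.5110 → β = 0.5599
  β = 0.5599: g = -0.00045, g' = -0.5274 → β = 0.5591
Converged at β = 0.5591.
Then V = β·F = 0.5591·184.5 = 103.1 mol/h and L = F − V = 81.4 mol/h.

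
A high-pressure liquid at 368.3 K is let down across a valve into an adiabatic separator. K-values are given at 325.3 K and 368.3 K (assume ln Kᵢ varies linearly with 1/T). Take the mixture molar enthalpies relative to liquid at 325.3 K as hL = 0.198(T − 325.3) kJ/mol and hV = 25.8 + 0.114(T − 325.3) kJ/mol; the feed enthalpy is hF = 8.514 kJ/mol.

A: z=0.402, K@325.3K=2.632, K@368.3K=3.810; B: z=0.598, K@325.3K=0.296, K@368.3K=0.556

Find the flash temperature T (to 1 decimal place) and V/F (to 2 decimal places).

T = 333.0 K, V/F = 0.28

Adiabatic flash: solve Rachford–Rice at each trial T, then check hF = ψ·hV(T) + (1−ψ)·hL(T).
  T = 325.3 K: K = (2.632, 0.296), RR gives ψ = 0.205, H_out = 5.279 kJ/mol
  T = 368.3 K: K = (3.810, 0.556), RR gives ψ = 0.693, H_out = 23.881 kJ/mol
  T = 346.8 K: K = (3.203, 0.414), RR gives ψ = 0.414, H_out = 14.196 kJ/mol
  T = 336.1 K: K = (2.914, 0.352), RR gives ψ = 0.308, H_out = 9.806 kJ/mol
  T = 330.7 K: K = (2.772, 0.323), RR gives ψ = 0.257, H_out = 7.571 kJ/mol
  T = 333.4 K: K = (2.843, 0.337), RR gives ψ = 0.282, H_out = 8.694 kJ/mol
  T = 332.0 K: K = (2.806, 0.330), RR gives ψ = 0.269, H_out = 8.113 kJ/mol
Linear interpolation between T = 332.0 (H_out = 8.113) and T = 333.4 (H_out = 8.694) on hF = 8.514 gives T ≈ 333.0 K, at which ψ = 0.28.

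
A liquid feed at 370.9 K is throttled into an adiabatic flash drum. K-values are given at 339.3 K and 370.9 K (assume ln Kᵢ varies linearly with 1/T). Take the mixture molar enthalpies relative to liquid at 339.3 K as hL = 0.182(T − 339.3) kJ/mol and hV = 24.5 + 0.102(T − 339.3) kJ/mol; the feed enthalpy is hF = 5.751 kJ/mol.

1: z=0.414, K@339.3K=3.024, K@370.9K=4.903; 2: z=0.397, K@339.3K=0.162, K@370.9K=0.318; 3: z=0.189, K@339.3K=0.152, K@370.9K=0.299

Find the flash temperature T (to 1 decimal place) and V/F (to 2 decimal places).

Adiabatic flash: solve Rachford–Rice at each trial T, then check hF = ψ·hV(T) + (1−ψ)·hL(T).
  T = 339.3 K: K = (3.024, 0.162, 0.152), RR gives ψ = 0.203, H_out = 4.964 kJ/mol
  T = 370.9 K: K = (4.903, 0.318, 0.299), RR gives ψ = 0.451, H_out = 15.670 kJ/mol
  T = 355.1 K: K = (3.892, 0.230, 0.216), RR gives ψ = 0.332, H_out = 10.594 kJ/mol
  T = 347.2 K: K = (3.441, 0.194, 0.182), RR gives ψ = 0.271, H_out = 7.908 kJ/mol
  T = 343.2 K: K = (3.225, 0.177, 0.166), RR gives ψ = 0.238, H_out = 6.460 kJ/mol
  T = 341.2 K: K = (3.121, 0.169, 0.159), RR gives ψ = 0.220, H_out = 5.704 kJ/mol
Linear interpolation between T = 341.2 (H_out = 5.704) and T = 343.2 (H_out = 6.460) on hF = 5.751 gives T ≈ 341.3 K, at which ψ = 0.22.

T = 341.3 K, V/F = 0.22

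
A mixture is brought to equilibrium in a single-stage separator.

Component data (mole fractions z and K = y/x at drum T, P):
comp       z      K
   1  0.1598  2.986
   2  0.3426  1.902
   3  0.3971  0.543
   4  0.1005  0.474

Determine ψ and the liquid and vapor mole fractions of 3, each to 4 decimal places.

ψ = 0.6389, x_3 = 0.5609, y_3 = 0.3045

Material balance + equilibrium reduce to Σ zᵢ(Kᵢ−1)/(1+ψ(Kᵢ−1)) = 0.
Check two-phase: ΣzᵢKᵢ = 1.3921 > 1 and Σzᵢ/Kᵢ = 1.1770 > 1, so g(0) = 0.3921 > 0 and g(1) = -0.1770 < 0.
Newton iteration, ψ⁰ = 0.67:
  ψ = 0.6700: g = -0.01440, g' = -0.4629 → ψ = 0.6389
Converged at ψ = 0.6389.
Compositions from xᵢ = zᵢ/(1+ψ(Kᵢ−1)), yᵢ = Kᵢxᵢ:
  1: x = 0.0704, y = 0.2103
  2: x = 0.2173, y = 0.4134
  3: x = 0.5609, y = 0.3045
  4: x = 0.1514, y = 0.0717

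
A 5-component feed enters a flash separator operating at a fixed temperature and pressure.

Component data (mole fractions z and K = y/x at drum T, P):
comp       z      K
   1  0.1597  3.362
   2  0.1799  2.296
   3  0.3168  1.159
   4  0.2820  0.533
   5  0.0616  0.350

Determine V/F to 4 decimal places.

V/F = 0.7913

Material balance + equilibrium reduce to Σ zᵢ(Kᵢ−1)/(1+V/F(Kᵢ−1)) = 0.
Feasibility: ΣzᵢKᵢ = 1.4890, Σzᵢ/Kᵢ = 1.1043 — both > 1, two phases present.
Newton iteration, V/F⁰ = 0.5:
  V/F = 0.5000: g = 0.12996, g' = -0.4672 → V/F = 0.7781
  V/F = 0.7781: g = 0.00594, g' = -0.4502 → V/F = 0.7913
Converged at V/F = 0.7913.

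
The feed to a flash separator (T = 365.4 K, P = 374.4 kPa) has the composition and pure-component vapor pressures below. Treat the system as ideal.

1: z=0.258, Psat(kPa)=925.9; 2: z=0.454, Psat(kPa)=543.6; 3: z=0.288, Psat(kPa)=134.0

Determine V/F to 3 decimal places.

Raoult's law: Kᵢ = Pᵢˢᵃᵗ/P = Pᵢˢᵃᵗ/374.4.
  K_1 = 925.9/374.4 = 2.47302, K_2 = 543.6/374.4 = 1.45192, K_3 = 134.0/374.4 = 0.35791
Newton iteration, V/F⁰ = 0.66:
  V/F = 0.660: g = 0.0298, g' = -0.557 → V/F = 0.714
  V/F = 0.714: g = -0.0009, g' = -0.591 → V/F = 0.712
Converged at V/F = 0.712.

V/F = 0.712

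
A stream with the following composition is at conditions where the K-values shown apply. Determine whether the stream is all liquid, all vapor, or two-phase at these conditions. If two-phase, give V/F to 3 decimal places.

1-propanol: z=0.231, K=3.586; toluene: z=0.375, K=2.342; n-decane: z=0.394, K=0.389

two-phase, V/F = 0.761

ΣzᵢKᵢ = 1.860; Σzᵢ/Kᵢ = 1.237.
Both exceed 1, so a two-phase solution exists.
Let ψ = V/F and solve Σ zᵢ(Kᵢ−1)/(1+ψ(Kᵢ−1)) = 0.
Iterate (Newton) starting at ψ = 0.5:
  ψ = 0.500: g = 0.2151, g' = -0.841 → ψ = 0.756
  ψ = 0.756: g = 0.0047, g' = -0.851 → ψ = 0.761
Converged at ψ = 0.761.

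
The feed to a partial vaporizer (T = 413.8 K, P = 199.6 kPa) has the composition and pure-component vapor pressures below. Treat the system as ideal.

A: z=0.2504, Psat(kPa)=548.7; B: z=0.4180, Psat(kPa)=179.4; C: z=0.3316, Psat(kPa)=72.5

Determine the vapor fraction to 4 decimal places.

Raoult's law: Kᵢ = Pᵢˢᵃᵗ/P = Pᵢˢᵃᵗ/199.6.
  K_A = 548.7/199.6 = 2.748998, K_B = 179.4/199.6 = 0.898798, K_C = 72.5/199.6 = 0.363226
Rachford–Rice: g(ψ) = Σ zᵢ(Kᵢ−1)/(1+ψ(Kᵢ−1)) = 0.
Feasibility: ΣzᵢKᵢ = 1.1845, Σzᵢ/Kᵢ = 1.4691 — both > 1, two phases present.
Newton iteration, ψ⁰ = 0.39:
  ψ = 0.3900: g = -0.06460, g' = -0.5133 → ψ = 0.2642
  ψ = 0.2642: g = 0.00224, g' = -0.5572 → ψ = 0.2682
Converged at ψ = 0.2682.

ψ = 0.2682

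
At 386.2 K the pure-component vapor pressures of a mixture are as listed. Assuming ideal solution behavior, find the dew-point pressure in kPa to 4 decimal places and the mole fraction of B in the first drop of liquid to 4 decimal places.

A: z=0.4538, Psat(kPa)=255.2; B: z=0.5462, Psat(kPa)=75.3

Pdew = 110.7191 kPa, x_B = 0.8031

At the dew point ψ → 1, so Σzᵢ/Kᵢ = 1 with Kᵢ = Pᵢˢᵃᵗ/P ⇒ 1/P = Σzᵢ/Pᵢˢᵃᵗ.
1/P = 0.4538/255.2 + 0.5462/75.3 = 0.0090319 ⇒ P = 110.7191 kPa
xᵢ = zᵢP/Pᵢˢᵃᵗ ⇒ x_B = 0.5462·110.7191/75.3 = 0.8031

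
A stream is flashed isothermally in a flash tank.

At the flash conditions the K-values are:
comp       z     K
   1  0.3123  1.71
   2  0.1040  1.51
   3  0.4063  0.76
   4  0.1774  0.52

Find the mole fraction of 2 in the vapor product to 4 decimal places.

y_2 = 0.1295

Material balance + equilibrium reduce to Σ zᵢ(Kᵢ−1)/(1+ψ(Kᵢ−1)) = 0.
Feasibility: ΣzᵢKᵢ = 1.0921, Σzᵢ/Kᵢ = 1.1273 — both > 1, two phases present.
Newton iteration, ψ⁰ = 0.5:
  ψ = 0.5000: g = -0.01695, g' = -0.2039 → ψ = 0.4169
  ψ = 0.4169: g = 0.00003, g' = -0.2049 → ψ = 0.4170
Converged at ψ = 0.4170.
Compositions from xᵢ = zᵢ/(1+ψ(Kᵢ−1)), yᵢ = Kᵢxᵢ:
  1: x = 0.2410, y = 0.4120
  2: x = 0.0858, y = 0.1295
  3: x = 0.4515, y = 0.3431
  4: x = 0.2218, y = 0.1153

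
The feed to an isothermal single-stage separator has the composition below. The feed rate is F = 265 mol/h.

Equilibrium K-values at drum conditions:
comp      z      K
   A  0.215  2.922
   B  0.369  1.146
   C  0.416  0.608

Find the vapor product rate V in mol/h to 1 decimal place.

Material balance + equilibrium reduce to Σ zᵢ(Kᵢ−1)/(1+V/F(Kᵢ−1)) = 0.
g(0) = ΣzᵢKᵢ − 1 = 0.304 and g(1) = 1 − Σzᵢ/Kᵢ = -0.080, so a root lies in (0, 1).
Newton–Raphson from V/F = 0.34:
  V/F = 0.340: g = 0.1131, g' = -0.383 → V/F = 0.635
  V/F = 0.635: g = 0.0182, g' = -0.281 → V/F = 0.700
  V/F = 0.700: g = 0.0003, g' = -0.272 → V/F = 0.701
Converged at V/F = 0.701.
Then V = V/F·F = 0.7012·265 = 185.8 mol/h and L = F − V = 79.2 mol/h.

V = 185.8 mol/h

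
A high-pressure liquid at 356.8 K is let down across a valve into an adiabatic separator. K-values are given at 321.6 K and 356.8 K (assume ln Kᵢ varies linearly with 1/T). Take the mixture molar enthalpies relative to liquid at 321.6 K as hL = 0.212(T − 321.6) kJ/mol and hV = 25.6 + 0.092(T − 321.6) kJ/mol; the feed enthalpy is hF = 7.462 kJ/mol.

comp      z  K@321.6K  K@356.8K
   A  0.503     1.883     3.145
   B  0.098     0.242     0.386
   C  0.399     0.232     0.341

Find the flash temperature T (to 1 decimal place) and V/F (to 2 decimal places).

T = 329.3 K, V/F = 0.24

Adiabatic flash: solve Rachford–Rice at each trial T, then check hF = ψ·hV(T) + (1−ψ)·hL(T).
  T = 321.6 K: K = (1.883, 0.242, 0.232), RR gives ψ = 0.094, H_out = 2.401 kJ/mol
  T = 356.8 K: K = (3.145, 0.386, 0.341), RR gives ψ = 0.542, H_out = 19.041 kJ/mol
  T = 339.2 K: K = (2.466, 0.309, 0.284), RR gives ψ = 0.368, H_out = 12.386 kJ/mol
  T = 330.4 K: K = (2.163, 0.275, 0.257), RR gives ψ = 0.253, H_out = 8.075 kJ/mol
  T = 326.0 K: K = (2.020, 0.258, 0.245), RR gives ψ = 0.181, H_out = 5.467 kJ/mol
  T = 328.2 K: K = (2.091, 0.266, 0.251), RR gives ψ = 0.218, H_out = 6.819 kJ/mol
Linear interpolation between T = 328.2 (H_out = 6.819) and T = 330.4 (H_out = 8.075) on hF = 7.462 gives T ≈ 329.3 K, at which ψ = 0.24.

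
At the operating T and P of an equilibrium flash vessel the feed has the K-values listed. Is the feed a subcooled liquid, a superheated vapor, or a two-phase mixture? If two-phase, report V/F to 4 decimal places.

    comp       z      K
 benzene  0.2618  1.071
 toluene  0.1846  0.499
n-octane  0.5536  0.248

subcooled liquid

ΣzᵢKᵢ = 0.5098; Σzᵢ/Kᵢ = 2.8466.
Since ΣzᵢKᵢ < 1 the mixture is below its bubble point — single liquid phase.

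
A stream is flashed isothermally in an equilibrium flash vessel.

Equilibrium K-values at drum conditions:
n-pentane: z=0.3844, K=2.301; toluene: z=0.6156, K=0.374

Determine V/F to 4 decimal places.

V/F = 0.1409

Rachford–Rice: g(V/F) = Σ zᵢ(Kᵢ−1)/(1+V/F(Kᵢ−1)) = 0.
Check two-phase: ΣzᵢKᵢ = 1.1147 > 1 and Σzᵢ/Kᵢ = 1.8130 > 1, so g(0) = 0.1147 > 0 and g(1) = -0.8130 < 0.
Newton–Raphson from V/F = 0.6:
  V/F = 0.6000: g = -0.33631, g' = -0.8240 → V/F = 0.1918
  V/F = 0.1918: g = -0.03774, g' = -0.7283 → V/F = 0.1400
  V/F = 0.1400: g = 0.00066, g' = -0.7554 → V/F = 0.1409
Converged at V/F = 0.1409.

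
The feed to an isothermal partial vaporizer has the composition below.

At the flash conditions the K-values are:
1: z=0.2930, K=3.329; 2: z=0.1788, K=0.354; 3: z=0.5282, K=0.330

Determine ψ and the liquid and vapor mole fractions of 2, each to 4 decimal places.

ψ = 0.1377, x_2 = 0.1963, y_2 = 0.0695

Rachford–Rice: g(ψ) = Σ zᵢ(Kᵢ−1)/(1+ψ(Kᵢ−1)) = 0.
Feasibility: ΣzᵢKᵢ = 1.2130, Σzᵢ/Kᵢ = 2.1937 — both > 1, two phases present.
Newton iteration, ψ⁰ = 0.37:
  ψ = 0.3700: g = -0.25579, g' = -1.0066 → ψ = 0.1159
  ψ = 0.1159: g = 0.02883, g' = -1.3514 → ψ = 0.1372
  ψ = 0.1372: g = 0.00067, g' = -1.2901 → ψ = 0.1377
Converged at ψ = 0.1377.
Compositions from xᵢ = zᵢ/(1+ψ(Kᵢ−1)), yᵢ = Kᵢxᵢ:
  1: x = 0.2218, y = 0.7385
  2: x = 0.1963, y = 0.0695
  3: x = 0.5819, y = 0.1920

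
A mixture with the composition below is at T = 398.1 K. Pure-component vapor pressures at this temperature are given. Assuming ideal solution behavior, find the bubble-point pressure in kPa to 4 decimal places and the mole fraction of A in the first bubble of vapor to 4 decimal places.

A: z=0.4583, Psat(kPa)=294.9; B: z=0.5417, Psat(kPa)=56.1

At the bubble point ψ → 0, so ΣzᵢKᵢ = 1 with Kᵢ = Pᵢˢᵃᵗ/P ⇒ P = ΣzᵢPᵢˢᵃᵗ.
P = 0.4583·294.9 + 0.5417·56.1 = 165.5420 kPa
yᵢ = zᵢPᵢˢᵃᵗ/P ⇒ y_A = 0.4583·294.9/165.5420 = 0.8164

Pbub = 165.5420 kPa, y_A = 0.8164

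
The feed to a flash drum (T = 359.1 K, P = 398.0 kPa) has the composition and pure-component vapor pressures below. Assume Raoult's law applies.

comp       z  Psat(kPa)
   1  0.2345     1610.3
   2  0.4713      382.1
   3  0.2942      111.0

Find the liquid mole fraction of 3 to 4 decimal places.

x_3 = 0.4161

Raoult's law: Kᵢ = Pᵢˢᵃᵗ/P = Pᵢˢᵃᵗ/398.0.
  K_1 = 1610.3/398.0 = 4.045980, K_2 = 382.1/398.0 = 0.960050, K_3 = 111.0/398.0 = 0.278894
Iterate (Newton) starting at β = 0.35:
  β = 0.3500: g = 0.04285, g' = -0.7842 → β = 0.4046
  β = 0.4046: g = 0.00124, g' = -0.7423 → β = 0.4063
Converged at β = 0.4063.
Compositions from xᵢ = zᵢ/(1+β(Kᵢ−1)), yᵢ = Kᵢxᵢ:
  1: x = 0.1048, y = 0.4240
  2: x = 0.4791, y = 0.4599
  3: x = 0.4161, y = 0.1161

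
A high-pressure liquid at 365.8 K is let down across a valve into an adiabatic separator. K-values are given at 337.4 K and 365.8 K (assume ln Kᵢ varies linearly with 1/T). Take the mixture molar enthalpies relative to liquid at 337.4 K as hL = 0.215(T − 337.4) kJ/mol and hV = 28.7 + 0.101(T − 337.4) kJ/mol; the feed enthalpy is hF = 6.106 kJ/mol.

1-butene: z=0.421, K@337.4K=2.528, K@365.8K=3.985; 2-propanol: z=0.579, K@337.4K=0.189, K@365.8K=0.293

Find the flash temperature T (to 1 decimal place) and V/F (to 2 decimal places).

T = 341.2 K, V/F = 0.19

Adiabatic flash: solve Rachford–Rice at each trial T, then check hF = ψ·hV(T) + (1−ψ)·hL(T).
  T = 337.4 K: K = (2.528, 0.189), RR gives ψ = 0.140, H_out = 4.023 kJ/mol
  T = 365.8 K: K = (3.985, 0.293), RR gives ψ = 0.402, H_out = 16.329 kJ/mol
  T = 351.6 K: K = (3.203, 0.237), RR gives ψ = 0.289, H_out = 10.887 kJ/mol
  T = 344.5 K: K = (2.853, 0.212), RR gives ψ = 0.222, H_out = 7.717 kJ/mol
  T = 340.9 K: K = (2.685, 0.200), RR gives ψ = 0.183, H_out = 5.925 kJ/mol
  T = 342.7 K: K = (2.768, 0.206), RR gives ψ = 0.203, H_out = 6.840 kJ/mol
  T = 341.8 K: K = (2.726, 0.203), RR gives ψ = 0.193, H_out = 6.387 kJ/mol
  T = 341.4 K: K = (2.708, 0.202), RR gives ψ = 0.188, H_out = 6.183 kJ/mol
  T = 341.1 K: K = (2.694, 0.201), RR gives ψ = 0.185, H_out = 6.029 kJ/mol
Linear interpolation between T = 341.1 (H_out = 6.029) and T = 341.4 (H_out = 6.183) on hF = 6.106 gives T ≈ 341.2 K, at which ψ = 0.19.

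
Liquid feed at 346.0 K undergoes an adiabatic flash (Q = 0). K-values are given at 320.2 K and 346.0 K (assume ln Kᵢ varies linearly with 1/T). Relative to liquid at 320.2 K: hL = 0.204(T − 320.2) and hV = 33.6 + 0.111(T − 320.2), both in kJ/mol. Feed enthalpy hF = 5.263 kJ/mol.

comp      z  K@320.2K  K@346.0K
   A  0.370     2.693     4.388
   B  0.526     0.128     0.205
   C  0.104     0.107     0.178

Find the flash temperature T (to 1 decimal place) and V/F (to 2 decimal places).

T = 326.3 K, V/F = 0.12

Adiabatic flash: solve Rachford–Rice at each trial T, then check hF = ψ·hV(T) + (1−ψ)·hL(T).
  T = 320.2 K: K = (2.693, 0.128, 0.107), RR gives ψ = 0.051, H_out = 1.697 kJ/mol
  T = 346.0 K: K = (4.388, 0.205, 0.178), RR gives ψ = 0.277, H_out = 13.901 kJ/mol
  T = 333.1 K: K = (3.470, 0.163, 0.139), RR gives ψ = 0.185, H_out = 8.631 kJ/mol
  T = 326.6 K: K = (3.062, 0.145, 0.122), RR gives ψ = 0.125, H_out = 5.438 kJ/mol
  T = 323.4 K: K = (2.873, 0.136, 0.114), RR gives ψ = 0.090, H_out = 3.659 kJ/mol
  T = 325.0 K: K = (2.966, 0.141, 0.118), RR gives ψ = 0.108, H_out = 4.569 kJ/mol
Linear interpolation between T = 325.0 (H_out = 4.569) and T = 326.6 (H_out = 5.438) on hF = 5.263 gives T ≈ 326.3 K, at which ψ = 0.12.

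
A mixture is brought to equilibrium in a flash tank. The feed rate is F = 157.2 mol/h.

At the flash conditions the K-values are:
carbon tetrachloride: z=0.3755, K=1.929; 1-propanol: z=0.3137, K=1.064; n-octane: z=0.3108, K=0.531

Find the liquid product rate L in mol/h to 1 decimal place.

Let β = V/F and solve Σ zᵢ(Kᵢ−1)/(1+β(Kᵢ−1)) = 0.
g(0) = ΣzᵢKᵢ − 1 = 0.2232 and g(1) = 1 − Σzᵢ/Kᵢ = -0.0748, so a root lies in (0, 1).
Newton–Raphson from β = 0.56:
  β = 0.5600: g = 0.05116, g' = -0.2672 → β = 0.7515
  β = 0.7515: g = -0.00052, g' = -0.2766 → β = 0.7496
Converged at β = 0.7496.
Then V = β·F = 0.7496·157.2 = 117.8 mol/h and L = F − V = 39.4 mol/h.

L = 39.4 mol/h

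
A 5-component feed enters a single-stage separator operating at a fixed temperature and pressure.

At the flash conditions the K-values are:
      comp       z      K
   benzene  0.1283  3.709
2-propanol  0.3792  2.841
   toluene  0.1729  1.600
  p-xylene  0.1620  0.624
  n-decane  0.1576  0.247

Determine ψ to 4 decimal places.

Newton iteration, ψ⁰ = 0.5:
  ψ = 0.5000: g = 0.32557, g' = -0.8197 → ψ = 0.8972
  ψ = 0.8972: g = -0.02568, g' = -1.1902 → ψ = 0.8756
  ψ = 0.8756: g = -0.00079, g' = -1.1188 → ψ = 0.8749
Converged at ψ = 0.8749.

ψ = 0.8749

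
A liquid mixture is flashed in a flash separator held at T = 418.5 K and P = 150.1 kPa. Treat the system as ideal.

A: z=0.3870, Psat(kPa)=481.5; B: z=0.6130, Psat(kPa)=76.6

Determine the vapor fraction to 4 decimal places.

Raoult's law: Kᵢ = Pᵢˢᵃᵗ/P = Pᵢˢᵃᵗ/150.1.
  K_A = 481.5/150.1 = 3.207861, K_B = 76.6/150.1 = 0.510326
Rachford–Rice: g(ψ) = Σ zᵢ(Kᵢ−1)/(1+ψ(Kᵢ−1)) = 0.
Feasibility: ΣzᵢKᵢ = 1.5543, Σzᵢ/Kᵢ = 1.3218 — both > 1, two phases present.
Binary case is linear: z₁(K₁−1)(1+ψ(K₂−1)) + z₂(K₂−1)(1+ψ(K₁−1)) = 0
⇒ ψ = [z₁(K₁−1)+z₂(K₂−1)] / [−(K₁−1)(K₂−1)] = 0.55427/1.08113 = 0.5127

ψ = 0.5127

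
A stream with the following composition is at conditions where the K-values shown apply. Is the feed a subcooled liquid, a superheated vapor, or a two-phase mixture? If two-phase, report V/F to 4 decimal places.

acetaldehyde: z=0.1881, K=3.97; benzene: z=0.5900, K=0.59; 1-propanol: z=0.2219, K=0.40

two-phase, V/F = 0.1329

ΣzᵢKᵢ = 1.1836; Σzᵢ/Kᵢ = 1.6021.
Both exceed 1, so a two-phase solution exists.
Let ψ = V/F and solve Σ zᵢ(Kᵢ−1)/(1+ψ(Kᵢ−1)) = 0.
Iterate (Newton) starting at ψ = 0.5:
  ψ = 0.5000: g = -0.26967, g' = -0.5886 → ψ = 0.0419
  ψ = 0.0419: g = 0.11415, g' = -1.4991 → ψ = 0.1180
  ψ = 0.1180: g = 0.01616, g' = -1.1117 → ψ = 0.1326
  ψ = 0.1326: g = 0.00039, g' = -1.0594 → ψ = 0.1329
Converged at ψ = 0.1329.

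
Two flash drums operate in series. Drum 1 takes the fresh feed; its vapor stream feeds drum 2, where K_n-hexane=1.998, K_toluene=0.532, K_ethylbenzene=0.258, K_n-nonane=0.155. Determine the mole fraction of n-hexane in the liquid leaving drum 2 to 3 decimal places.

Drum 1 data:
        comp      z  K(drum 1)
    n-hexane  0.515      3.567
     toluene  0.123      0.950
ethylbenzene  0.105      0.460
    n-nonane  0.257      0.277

x_n-hexane (drum 2) = 0.417

Drum 1:
Newton–Raphson from ψ₁ = 0.48:
  ψ₁ = 0.480: g = 0.2248, g' = -1.052 → ψ₁ = 0.694
  ψ₁ = 0.694: g = 0.0056, g' = -1.058 → ψ₁ = 0.699
Converged at ψ₁ = 0.699.
Drum-1 compositions:
  n-hexane: x = 0.184, y = 0.657
  toluene: x = 0.127, y = 0.121
  ethylbenzene: x = 0.169, y = 0.078
  n-nonane: x = 0.520, y = 0.144
Drum-2 feed = drum-1 vapor: z₂ = (0.6574, 0.1211, 0.0776, 0.1439).
Drum 2:
Material balance + equilibrium reduce to Σ zᵢ(Kᵢ−1)/(1+ψ₂(Kᵢ−1)) = 0.
Check two-phase: ΣzᵢKᵢ = 1.420 > 1 and Σzᵢ/Kᵢ = 1.786 > 1, so g(0) = 0.420 > 0 and g(1) = -0.786 < 0.
Iterate (Newton) starting at ψ₂ = 0.5:
  ψ₂ = 0.500: g = 0.0616, g' = -0.753 → ψ₂ = 0.582
  ψ₂ = 0.582: g = -0.0033, g' = -0.842 → ψ₂ = 0.578
Converged at ψ₂ = 0.578.
  n-hexane: x = 0.417, y = 0.833
  toluene: x = 0.166, y = 0.088
  ethylbenzene: x = 0.136, y = 0.035
  n-nonane: x = 0.281, y = 0.044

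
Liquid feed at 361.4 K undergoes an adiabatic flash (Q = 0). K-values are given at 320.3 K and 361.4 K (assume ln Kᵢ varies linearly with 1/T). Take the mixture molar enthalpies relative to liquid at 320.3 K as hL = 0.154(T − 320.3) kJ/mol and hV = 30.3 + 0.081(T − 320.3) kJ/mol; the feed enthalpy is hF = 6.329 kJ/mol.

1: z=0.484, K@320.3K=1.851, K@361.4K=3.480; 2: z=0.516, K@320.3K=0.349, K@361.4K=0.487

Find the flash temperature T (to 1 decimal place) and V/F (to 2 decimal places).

T = 322.7 K, V/F = 0.20

Adiabatic flash: solve Rachford–Rice at each trial T, then check hF = ψ·hV(T) + (1−ψ)·hL(T).
  T = 320.3 K: K = (1.851, 0.349), RR gives ψ = 0.137, H_out = 4.155 kJ/mol
  T = 361.4 K: K = (3.480, 0.487), RR gives ψ = 0.735, H_out = 26.406 kJ/mol
  T = 340.9 K: K = (2.589, 0.417), RR gives ψ = 0.505, H_out = 17.710 kJ/mol
  T = 330.6 K: K = (2.200, 0.382), RR gives ψ = 0.354, H_out = 12.040 kJ/mol
  T = 325.5 K: K = (2.023, 0.366), RR gives ψ = 0.259, H_out = 8.535 kJ/mol
  T = 322.9 K: K = (1.936, 0.357), RR gives ψ = 0.202, H_out = 6.471 kJ/mol
  T = 321.6 K: K = (1.893, 0.353), RR gives ψ = 0.170, H_out = 5.348 kJ/mol
Linear interpolation between T = 321.6 (H_out = 5.348) and T = 322.9 (H_out = 6.471) on hF = 6.329 gives T ≈ 322.7 K, at which ψ = 0.20.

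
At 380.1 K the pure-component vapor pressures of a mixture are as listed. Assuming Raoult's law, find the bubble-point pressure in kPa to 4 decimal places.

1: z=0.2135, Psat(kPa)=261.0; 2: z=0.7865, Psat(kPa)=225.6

Pbub = 233.1579 kPa

At the bubble point ψ → 0, so ΣzᵢKᵢ = 1 with Kᵢ = Pᵢˢᵃᵗ/P ⇒ P = ΣzᵢPᵢˢᵃᵗ.
P = 0.2135·261.0 + 0.7865·225.6 = 233.1579 kPa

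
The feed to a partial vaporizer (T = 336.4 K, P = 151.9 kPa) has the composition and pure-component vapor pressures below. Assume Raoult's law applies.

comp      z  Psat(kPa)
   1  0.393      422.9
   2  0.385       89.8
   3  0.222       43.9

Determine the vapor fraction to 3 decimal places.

Raoult's law: Kᵢ = Pᵢˢᵃᵗ/P = Pᵢˢᵃᵗ/151.9.
  K_1 = 422.9/151.9 = 2.78407, K_2 = 89.8/151.9 = 0.59118, K_3 = 43.9/151.9 = 0.28901
Let ψ = V/F and solve Σ zᵢ(Kᵢ−1)/(1+ψ(Kᵢ−1)) = 0.
g(0) = ΣzᵢKᵢ − 1 = 0.386 and g(1) = 1 − Σzᵢ/Kᵢ = -0.561, so a root lies in (0, 1).
Iterate (Newton) starting at ψ = 0.37:
  ψ = 0.370: g = 0.0227, g' = -0.750 → ψ = 0.400
  ψ = 0.400: g = 0.0002, g' = -0.737 → ψ = 0.401
Converged at ψ = 0.401.

ψ = 0.401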